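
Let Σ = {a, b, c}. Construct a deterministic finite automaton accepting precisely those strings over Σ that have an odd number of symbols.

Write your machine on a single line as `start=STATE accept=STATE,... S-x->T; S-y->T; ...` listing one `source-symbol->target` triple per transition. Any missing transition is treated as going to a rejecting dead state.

Only the length mod 2 matters, so use a 2-cycle: from any state, every input symbol moves to the next state, wrapping q1 back to q0. Mark q1 accepting.
A 2-state machine:
        a   b   c  
>  q0   q1  q1  q1 
 * q1   q0  q0  q0 
(> = start, * = accepting)

start=q0; accept=q1; q0-a->q1; q0-b->q1; q0-c->q1; q1-a->q0; q1-b->q0; q1-c->q0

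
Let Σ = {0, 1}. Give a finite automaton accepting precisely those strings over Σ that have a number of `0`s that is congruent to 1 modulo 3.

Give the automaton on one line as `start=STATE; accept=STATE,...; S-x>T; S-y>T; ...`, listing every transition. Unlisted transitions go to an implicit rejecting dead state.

The only thing that matters is how many `0`s have appeared, reduced mod 3. Use one state per residue: s0 for 0, …, s2 for 2. Reading `0` moves to the next residue; anything else stays put. s1 is accepting.
With 3 states:
        0   1  
>  s0   s1  s0 
 * s1   s2  s1 
   s2   s0  s2 
(> = start, * = accepting)

start=s0; accept=s1; s0-0>s1; s0-1>s0; s1-0>s2; s1-1>s1; s2-0>s0; s2-1>s2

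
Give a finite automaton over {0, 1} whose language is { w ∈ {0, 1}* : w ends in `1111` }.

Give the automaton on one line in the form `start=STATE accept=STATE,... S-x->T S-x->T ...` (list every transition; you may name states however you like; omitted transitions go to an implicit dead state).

Remember how much of `1111` the current input suffix matches. State q0 means no match yet; q1 means the last symbol is `1`; q2 means the last 2 symbols are `11`; q3 means the last 3 symbols are `111`; q4 means the last 4 symbols are `1111`. Only q4 accepts. On a mismatch, fall back to the longest proper suffix that is still a prefix of `1111`.
A 5-state machine:
        0   1  
>  q0   q0  q1 
   q1   q0  q2 
   q2   q0  q3 
   q3   q0  q4 
 * q4   q0  q4 
(> = start, * = accepting)

start=q0 accept=q4 q0-0->q0 q0-1->q1 q1-0->q0 q1-1->q2 q2-0->q0 q2-1->q3 q3-0->q0 q3-1->q4 q4-0->q0 q4-1->q4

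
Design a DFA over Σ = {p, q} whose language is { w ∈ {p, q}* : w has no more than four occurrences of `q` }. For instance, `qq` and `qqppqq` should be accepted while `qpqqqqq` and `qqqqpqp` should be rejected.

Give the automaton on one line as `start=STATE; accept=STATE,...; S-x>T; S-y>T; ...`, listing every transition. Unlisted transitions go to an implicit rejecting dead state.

Only the number of `q`s matters, and only up to 5. Make a chain A → B → C → D → E → F advanced by each `q` (with F absorbing); every other symbol self-loops. The accepting set is {A, B, C, D, E}.
       p  q 
>* A   A  B 
 * B   B  C 
 * C   C  D 
 * D   D  E 
 * E   E  F 
   F   F  F 
(> = start, * = accepting)

start=A; accept=A,B,C,D,E; A-p>A; A-q>B; B-p>B; B-q>C; C-p>C; C-q>D; D-p>D; D-q>E; E-p>E; E-q>F; F-p>F; F-q>F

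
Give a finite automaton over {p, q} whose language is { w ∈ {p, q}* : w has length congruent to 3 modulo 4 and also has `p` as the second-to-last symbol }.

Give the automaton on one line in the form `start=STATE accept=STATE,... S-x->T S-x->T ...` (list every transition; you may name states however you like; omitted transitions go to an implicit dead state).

start=S0 accept=S7,S8 S0-p->S1 S0-q->S2 S1-p->S3 S1-q->S4 S2-p->S5 S2-q->S6 S3-p->S7 S3-q->S8 S4-p->S9 S4-q->S10 S5-p->S7 S5-q->S8 S6-p->S9 S6-q->S10 S7-p->S11 S7-q->S12 S8-p->S13 S8-q->S14 S9-p->S11 S9-q->S12 S10-p->S13 S10-q->S14 S11-p->S15 S11-q->S16 S12-p->S17 S12-q->S18 S13-p->S15 S13-q->S16 S14-p->S17 S14-q->S18 S15-p->S3 S15-q->S4 S16-p->S5 S16-q->S6 S17-p->S3 S17-q->S4 S18-p->S5 S18-q->S6

Build one automaton per condition and run them in lockstep. One (4 states) tracks the input length modulo 4; the other (7 states) tracks the last 2 symbols read. Each combined state is a pair, one component from each; accept when both components accept.
19 states suffice.
          p    q  
>  S0     S1   S2 
   S1     S3   S4 
   S2     S5   S6 
   S3     S7   S8 
   S4     S9  S10 
   S5     S7   S8 
   S6     S9  S10 
 * S7    S11  S12 
 * S8    S13  S14 
   S9    S11  S12 
   S10   S13  S14 
   S11   S15  S16 
   S12   S17  S18 
   S13   S15  S16 
   S14   S17  S18 
   S15    S3   S4 
   S16    S5   S6 
   S17    S3   S4 
   S18    S5   S6 
(> = start, * = accepting)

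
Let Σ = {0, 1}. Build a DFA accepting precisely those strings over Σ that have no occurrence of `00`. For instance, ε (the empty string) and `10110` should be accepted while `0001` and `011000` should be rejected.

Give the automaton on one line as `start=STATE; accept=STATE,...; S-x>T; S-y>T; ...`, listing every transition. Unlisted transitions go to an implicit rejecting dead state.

Track partial matches of the forbidden pattern `00`. State q2 is a dead state reached once `00` has occurred; every other state accepts. q0 means no part of `00` is currently matched.
A 3-state machine:
        0   1  
>* q0   q1  q0 
 * q1   q2  q0 
   q2   q2  q2 
(> = start, * = accepting)

start=q0; accept=q0,q1; q0-0>q1; q0-1>q0; q1-0>q2; q1-1>q0; q2-0>q2; q2-1>q2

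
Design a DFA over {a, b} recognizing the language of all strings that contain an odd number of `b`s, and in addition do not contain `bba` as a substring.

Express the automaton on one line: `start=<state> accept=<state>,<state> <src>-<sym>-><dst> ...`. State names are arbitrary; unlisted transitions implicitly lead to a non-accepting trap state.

Build one automaton per condition and run them in lockstep. One (2 states) tracks the count of `b`s modulo 2; the other (4 states) tracks partial matches of the forbidden pattern `bba`. Each combined state is a pair, one component from each; accept when both components accept. After merging equivalent states the machine shrinks.
        a   b  
>  q0   q0  q1 
 * q1   q2  q3 
 * q2   q2  q4 
   q3   q5  q6 
   q4   q0  q6 
   q5   q5  q5 
 * q6   q5  q3 
(> = start, * = accepting)

start=q0 accept=q1,q2,q6 q0-a->q0 q0-b->q1 q1-a->q2 q1-b->q3 q2-a->q2 q2-b->q4 q3-a->q5 q3-b->q6 q4-a->q0 q4-b->q6 q5-a->q5 q5-b->q5 q6-a->q5 q6-b->q3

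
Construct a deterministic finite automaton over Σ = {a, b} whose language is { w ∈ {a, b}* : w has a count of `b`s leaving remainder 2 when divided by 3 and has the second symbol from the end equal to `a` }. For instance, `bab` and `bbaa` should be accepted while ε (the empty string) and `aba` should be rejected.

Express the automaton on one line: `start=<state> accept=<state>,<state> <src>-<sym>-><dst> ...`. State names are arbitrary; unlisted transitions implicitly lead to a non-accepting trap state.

start=S0 accept=S8,S11 S0-a->S1 S0-b->S2 S1-a->S3 S1-b->S4 S2-a->S5 S2-b->S6 S3-a->S3 S3-b->S4 S4-a->S5 S4-b->S6 S5-a->S7 S5-b->S8 S6-a->S9 S6-b->S10 S7-a->S7 S7-b->S8 S8-a->S9 S8-b->S10 S9-a->S11 S9-b->S12 S10-a->S13 S10-b->S14 S11-a->S11 S11-b->S12 S12-a->S13 S12-b->S14 S13-a->S3 S13-b->S4 S14-a->S5 S14-b->S6

Handle the two conditions separately and then intersect. The first has 3 states tracking the count of `b`s modulo 3; the second has 7 states tracking the last 2 symbols read. A product state is a pair (one from each), accepting exactly when both do.
A 15-state machine:
          a    b  
>  S0     S1   S2 
   S1     S3   S4 
   S2     S5   S6 
   S3     S3   S4 
   S4     S5   S6 
   S5     S7   S8 
   S6     S9  S10 
   S7     S7   S8 
 * S8     S9  S10 
   S9    S11  S12 
   S10   S13  S14 
 * S11   S11  S12 
   S12   S13  S14 
   S13    S3   S4 
   S14    S5   S6 
(> = start, * = accepting)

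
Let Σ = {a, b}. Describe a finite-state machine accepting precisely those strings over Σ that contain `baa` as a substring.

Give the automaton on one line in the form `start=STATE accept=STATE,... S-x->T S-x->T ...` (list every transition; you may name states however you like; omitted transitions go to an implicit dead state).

start=q0 accept=q3 q0-a->q0 q0-b->q1 q1-a->q2 q1-b->q1 q2-a->q3 q2-b->q1 q3-a->q3 q3-b->q3

States q0..q2 record the length of the longest prefix of `baa` that matches the current input suffix. Reaching q3 means `baa` has been seen, and we stay there forever. Accept from q3.
A 4-state machine:
        a   b  
>  q0   q0  q1 
   q1   q2  q1 
   q2   q3  q1 
 * q3   q3  q3 
(> = start, * = accepting)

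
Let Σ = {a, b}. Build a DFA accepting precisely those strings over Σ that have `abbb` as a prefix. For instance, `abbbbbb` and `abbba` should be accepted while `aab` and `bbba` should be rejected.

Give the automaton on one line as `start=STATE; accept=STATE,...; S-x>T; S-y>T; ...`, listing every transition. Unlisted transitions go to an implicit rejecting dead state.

start=q0; accept=q4; q0-a>q1; q0-b>q5; q1-a>q5; q1-b>q2; q2-a>q5; q2-b>q3; q3-a>q5; q3-b>q4; q4-a>q4; q4-b>q4; q5-a>q5; q5-b>q5

Walk along `abbb` while the input agrees: from q0 take `a` to q1, and so on. Any deviation drops to the rejecting sink q5. Once q4 is reached the prefix is confirmed and every continuation is accepted.
With 6 states:
        a   b  
>  q0   q1  q5 
   q1   q5  q2 
   q2   q5  q3 
   q3   q5  q4 
 * q4   q4  q4 
   q5   q5  q5 
(> = start, * = accepting)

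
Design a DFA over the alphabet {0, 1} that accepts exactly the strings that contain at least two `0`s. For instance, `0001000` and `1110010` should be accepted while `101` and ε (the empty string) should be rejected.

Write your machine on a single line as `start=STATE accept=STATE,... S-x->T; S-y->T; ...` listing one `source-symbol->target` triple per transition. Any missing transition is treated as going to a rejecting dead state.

Count `0`s, saturating at 3: states q0 through q2 mean 0 through 2 `0`s seen; q3 means more than 2. Each `0` increments (capped at q3); other symbols loop. Accept from {q2, q3}.
With 4 states:
        0   1  
>  q0   q1  q0 
   q1   q2  q1 
 * q2   q3  q2 
 * q3   q3  q3 
(> = start, * = accepting)

start=q0; accept=q2,q3; q0-0->q1; q0-1->q0; q1-0->q2; q1-1->q1; q2-0->q3; q2-1->q2; q3-0->q3; q3-1->q3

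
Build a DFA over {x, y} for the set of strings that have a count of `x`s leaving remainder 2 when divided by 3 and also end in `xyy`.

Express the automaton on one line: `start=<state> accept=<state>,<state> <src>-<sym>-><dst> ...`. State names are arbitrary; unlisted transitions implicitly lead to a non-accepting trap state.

start=s0 accept=s8 s0-x->s1 s0-y->s0 s1-x->s2 s1-y->s3 s2-x->s4 s2-y->s5 s3-x->s2 s3-y->s6 s4-x->s1 s4-y->s7 s5-x->s4 s5-y->s8 s6-x->s2 s6-y->s9 s7-x->s1 s7-y->s10 s8-x->s4 s8-y->s11 s9-x->s2 s9-y->s9 s10-x->s1 s10-y->s0 s11-x->s4 s11-y->s11

Build one automaton per condition and run them in lockstep. The first has 3 states tracking the count of `x`s modulo 3; the second has 4 states tracking how much of the suffix `xyy` has currently been matched. A product state is a pair (one from each), accepting exactly when both do.
          x    y  
>  s0     s1   s0 
   s1     s2   s3 
   s2     s4   s5 
   s3     s2   s6 
   s4     s1   s7 
   s5     s4   s8 
   s6     s2   s9 
   s7     s1  s10 
 * s8     s4  s11 
   s9     s2   s9 
   s10    s1   s0 
   s11    s4  s11 
(> = start, * = accepting)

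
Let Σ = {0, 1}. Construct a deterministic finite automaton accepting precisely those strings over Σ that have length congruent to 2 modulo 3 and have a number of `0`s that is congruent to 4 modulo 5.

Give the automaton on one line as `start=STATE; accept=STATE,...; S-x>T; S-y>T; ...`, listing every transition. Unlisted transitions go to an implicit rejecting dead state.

start=q0; accept=q12; q0-0>q1; q0-1>q2; q1-0>q3; q1-1>q4; q2-0>q4; q2-1>q5; q3-0>q6; q3-1>q7; q4-0>q7; q4-1>q8; q5-0>q8; q5-1>q0; q6-0>q9; q6-1>q10; q7-0>q10; q7-1>q11; q8-0>q11; q8-1>q1; q9-0>q5; q9-1>q12; q10-0>q12; q10-1>q13; q11-0>q13; q11-1>q3; q12-0>q0; q12-1>q14; q13-0>q14; q13-1>q6; q14-0>q2; q14-1>q9

Handle the two conditions separately and then intersect. One (3 states) tracks the input length modulo 3; the other (5 states) tracks the count of `0`s modulo 5. Each combined state is a pair, one component from each; accept when both components accept.
          0    1  
>  q0     q1   q2 
   q1     q3   q4 
   q2     q4   q5 
   q3     q6   q7 
   q4     q7   q8 
   q5     q8   q0 
   q6     q9  q10 
   q7    q10  q11 
   q8    q11   q1 
   q9     q5  q12 
   q10   q12  q13 
   q11   q13   q3 
 * q12    q0  q14 
   q13   q14   q6 
   q14    q2   q9 
(> = start, * = accepting)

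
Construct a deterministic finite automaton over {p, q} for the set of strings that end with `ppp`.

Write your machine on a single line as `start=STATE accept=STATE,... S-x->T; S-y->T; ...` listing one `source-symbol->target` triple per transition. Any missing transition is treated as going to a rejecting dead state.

Remember how much of `ppp` the current input suffix matches. State s0 means no match yet; s1 means the last symbol is `p`; s2 means the last 2 symbols are `pp`; s3 means the last 3 symbols are `ppp`. Only s3 accepts. On a mismatch, fall back to the longest proper suffix that is still a prefix of `ppp`.
4 states suffice.
        p   q  
>  s0   s1  s0 
   s1   s2  s0 
   s2   s3  s0 
 * s3   s3  s0 
(> = start, * = accepting)

start=s0; accept=s3; s0-p->s1; s0-q->s0; s1-p->s2; s1-q->s0; s2-p->s3; s2-q->s0; s3-p->s3; s3-q->s0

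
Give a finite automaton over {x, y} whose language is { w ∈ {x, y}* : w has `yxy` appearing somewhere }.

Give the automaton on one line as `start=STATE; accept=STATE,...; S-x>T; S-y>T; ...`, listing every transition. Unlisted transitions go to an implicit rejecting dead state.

Track how much of `yxy` has been matched so far: state s0 is no progress, s3 is the absorbing accept state reached once `yxy` has occurred. Intermediate states record partial matches; on a mismatch, fall back to the longest reusable overlap.
        x   y  
>  s0   s0  s1 
   s1   s2  s1 
   s2   s0  s3 
 * s3   s3  s3 
(> = start, * = accepting)

start=s0; accept=s3; s0-x>s0; s0-y>s1; s1-x>s2; s1-y>s1; s2-x>s0; s2-y>s3; s3-x>s3; s3-y>s3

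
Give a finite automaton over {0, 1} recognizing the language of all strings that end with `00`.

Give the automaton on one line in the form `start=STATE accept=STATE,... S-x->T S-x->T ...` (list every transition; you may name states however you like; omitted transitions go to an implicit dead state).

start=A accept=C A-0->B A-1->A B-0->C B-1->A C-0->C C-1->A

Let each state record the length of the longest suffix of the input read so far that is also a prefix of `00`. B means the last symbol is `0`; C means the last 2 symbols are `00`. Accept only at C, where the string currently ends in `00`.
3 states suffice.
       0  1 
>  A   B  A 
   B   C  A 
 * C   C  A 
(> = start, * = accepting)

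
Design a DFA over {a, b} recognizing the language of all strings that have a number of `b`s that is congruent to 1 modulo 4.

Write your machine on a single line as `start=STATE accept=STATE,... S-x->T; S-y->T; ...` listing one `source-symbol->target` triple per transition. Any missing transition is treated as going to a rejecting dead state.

start=q0; accept=q1; q0-a->q0; q0-b->q1; q1-a->q1; q1-b->q2; q2-a->q2; q2-b->q3; q3-a->q3; q3-b->q0

The only thing that matters is how many `b`s have appeared, reduced mod 4. Use one state per residue: q0 for 0, …, q3 for 3. Reading `b` moves to the next residue; anything else stays put. q1 is accepting.
        a   b  
>  q0   q0  q1 
 * q1   q1  q2 
   q2   q2  q3 
   q3   q3  q0 
(> = start, * = accepting)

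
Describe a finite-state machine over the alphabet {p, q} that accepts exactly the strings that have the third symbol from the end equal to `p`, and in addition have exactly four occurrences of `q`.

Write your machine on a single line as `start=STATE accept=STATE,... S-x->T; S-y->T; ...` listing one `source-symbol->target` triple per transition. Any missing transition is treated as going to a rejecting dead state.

Run two small machines in parallel and take their product. The first has 15 states tracking the last 3 symbols read; the second has 6 states tracking the count of `q`s, saturating at 5. A product state is a pair (one from each), accepting exactly when both do. After merging equivalent states the machine shrinks.
17 states suffice.
          p    q  
>  S0     S0   S1 
   S1     S1   S2 
   S2     S3   S4 
   S3     S3   S5 
   S4     S6   S7 
   S5     S6   S8 
   S6     S9  S10 
   S7    S11  S12 
 * S8    S11  S12 
   S9     S9  S13 
   S10   S14  S12 
   S11   S15  S12 
   S12   S12  S12 
 * S13   S14  S12 
 * S14   S15  S12 
   S15   S16  S12 
 * S16   S16  S12 
(> = start, * = accepting)

start=S0; accept=S8,S13,S14,S16; S0-p->S0; S0-q->S1; S1-p->S1; S1-q->S2; S2-p->S3; S2-q->S4; S3-p->S3; S3-q->S5; S4-p->S6; S4-q->S7; S5-p->S6; S5-q->S8; S6-p->S9; S6-q->S10; S7-p->S11; S7-q->S12; S8-p->S11; S8-q->S12; S9-p->S9; S9-q->S13; S10-p->S14; S10-q->S12; S11-p->S15; S11-q->S12; S12-p->S12; S12-q->S12; S13-p->S14; S13-q->S12; S14-p->S15; S14-q->S12; S15-p->S16; S15-q->S12; S16-p->S16; S16-q->S12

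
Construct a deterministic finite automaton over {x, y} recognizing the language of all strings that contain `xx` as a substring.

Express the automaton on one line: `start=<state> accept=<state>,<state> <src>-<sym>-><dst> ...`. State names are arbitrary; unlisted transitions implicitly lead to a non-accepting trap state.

Track how much of `xx` has been matched so far: state S0 is no progress, S2 is the absorbing accept state reached once `xx` has occurred. Intermediate states record partial matches; on a mismatch, fall back to the longest reusable overlap.
A 3-state machine:
        x   y  
>  S0   S1  S0 
   S1   S2  S0 
 * S2   S2  S2 
(> = start, * = accepting)

start=S0 accept=S2 S0-x->S1 S0-y->S0 S1-x->S2 S1-y->S0 S2-x->S2 S2-y->S2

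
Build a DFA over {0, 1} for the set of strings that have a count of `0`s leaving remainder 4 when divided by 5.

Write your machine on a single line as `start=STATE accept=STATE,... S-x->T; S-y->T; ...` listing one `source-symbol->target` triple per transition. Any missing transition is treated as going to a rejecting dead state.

The only thing that matters is how many `0`s have appeared, reduced mod 5. Use one state per residue: q0 for 0, …, q4 for 4. Reading `0` moves to the next residue; anything else stays put. q4 is accepting.
5 states suffice.
        0   1  
>  q0   q1  q0 
   q1   q2  q1 
   q2   q3  q2 
   q3   q4  q3 
 * q4   q0  q4 
(> = start, * = accepting)

start=q0; accept=q4; q0-0->q1; q0-1->q0; q1-0->q2; q1-1->q1; q2-0->q3; q2-1->q2; q3-0->q4; q3-1->q3; q4-0->q0; q4-1->q4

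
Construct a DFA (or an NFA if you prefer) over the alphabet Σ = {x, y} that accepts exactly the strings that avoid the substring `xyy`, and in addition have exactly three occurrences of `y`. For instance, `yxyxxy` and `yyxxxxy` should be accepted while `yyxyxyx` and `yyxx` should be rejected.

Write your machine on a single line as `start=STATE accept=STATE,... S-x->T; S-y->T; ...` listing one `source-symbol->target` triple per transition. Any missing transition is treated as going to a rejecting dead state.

start=S0; accept=S8; S0-x->S1; S0-y->S2; S1-x->S1; S1-y->S3; S2-x->S4; S2-y->S5; S3-x->S4; S3-y->S6; S4-x->S4; S4-y->S7; S5-x->S5; S5-y->S8; S6-x->S6; S6-y->S6; S7-x->S5; S7-y->S6; S8-x->S8; S8-y->S6

Handle the two conditions separately and then intersect. The first has 4 states tracking partial matches of the forbidden pattern `xyy`; the second has 5 states tracking the count of `y`s, saturating at 4. A product state is a pair (one from each), accepting exactly when both do. After merging equivalent states the machine shrinks.
        x   y  
>  S0   S1  S2 
   S1   S1  S3 
   S2   S4  S5 
   S3   S4  S6 
   S4   S4  S7 
   S5   S5  S8 
   S6   S6  S6 
   S7   S5  S6 
 * S8   S8  S6 
(> = start, * = accepting)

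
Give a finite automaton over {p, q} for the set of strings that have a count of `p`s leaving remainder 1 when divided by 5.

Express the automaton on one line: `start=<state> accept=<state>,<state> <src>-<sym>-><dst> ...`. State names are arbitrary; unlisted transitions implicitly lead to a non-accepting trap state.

Keep the running count of `p`s modulo 5: each `p` advances along the cycle s0 → s1 → s2 → s3 → s4 → s0 while other symbols loop. Accept at s1.
A 5-state machine:
        p   q  
>  s0   s1  s0 
 * s1   s2  s1 
   s2   s3  s2 
   s3   s4  s3 
   s4   s0  s4 
(> = start, * = accepting)

start=s0 accept=s1 s0-p->s1 s0-q->s0 s1-p->s2 s1-q->s1 s2-p->s3 s2-q->s2 s3-p->s4 s3-q->s3 s4-p->s0 s4-q->s4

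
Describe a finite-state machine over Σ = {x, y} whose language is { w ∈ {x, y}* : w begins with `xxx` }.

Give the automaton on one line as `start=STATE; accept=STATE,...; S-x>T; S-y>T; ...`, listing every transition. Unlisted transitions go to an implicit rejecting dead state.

start=A; accept=D; A-x>B; A-y>E; B-x>C; B-y>E; C-x>D; C-y>E; D-x>D; D-y>D; E-x>E; E-y>E

Walk along `xxx` while the input agrees: from A take `x` to B, and so on. Any deviation drops to the rejecting sink E. Once D is reached the prefix is confirmed and every continuation is accepted.
5 states suffice.
       x  y 
>  A   B  E 
   B   C  E 
   C   D  E 
 * D   D  D 
   E   E  E 
(> = start, * = accepting)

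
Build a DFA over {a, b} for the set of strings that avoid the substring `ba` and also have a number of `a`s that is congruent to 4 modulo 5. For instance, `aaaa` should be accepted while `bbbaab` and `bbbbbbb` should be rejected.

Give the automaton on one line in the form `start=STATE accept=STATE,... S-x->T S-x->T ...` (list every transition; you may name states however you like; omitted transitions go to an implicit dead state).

Run two small machines in parallel and take their product. One (3 states) tracks partial matches of the forbidden pattern `ba`; the other (5 states) tracks the count of `a`s modulo 5. Each combined state is a pair, one component from each; accept when both components accept. After merging equivalent states the machine shrinks.
7 states suffice.
        a   b  
>  q0   q1  q2 
   q1   q3  q2 
   q2   q2  q2 
   q3   q4  q2 
   q4   q5  q2 
 * q5   q0  q6 
 * q6   q2  q6 
(> = start, * = accepting)

start=q0 accept=q5,q6 q0-a->q1 q0-b->q2 q1-a->q3 q1-b->q2 q2-a->q2 q2-b->q2 q3-a->q4 q3-b->q2 q4-a->q5 q4-b->q2 q5-a->q0 q5-b->q6 q6-a->q2 q6-b->q6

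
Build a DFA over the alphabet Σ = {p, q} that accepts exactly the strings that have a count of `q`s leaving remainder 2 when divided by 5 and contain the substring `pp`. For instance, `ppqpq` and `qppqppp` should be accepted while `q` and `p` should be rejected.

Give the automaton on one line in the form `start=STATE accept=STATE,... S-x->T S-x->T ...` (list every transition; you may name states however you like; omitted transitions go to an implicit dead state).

start=S0 accept=S9 S0-p->S1 S0-q->S2 S1-p->S3 S1-q->S2 S2-p->S4 S2-q->S5 S3-p->S3 S3-q->S6 S4-p->S6 S4-q->S5 S5-p->S7 S5-q->S8 S6-p->S6 S6-q->S9 S7-p->S9 S7-q->S8 S8-p->S10 S8-q->S11 S9-p->S9 S9-q->S12 S10-p->S12 S10-q->S11 S11-p->S13 S11-q->S0 S12-p->S12 S12-q->S14 S13-p->S14 S13-q->S0 S14-p->S14 S14-q->S3

Run two small machines in parallel and take their product. The first has 5 states tracking the count of `q`s modulo 5; the second has 3 states tracking whether and how much of `pp` has been seen. A product state is a pair (one from each), accepting exactly when both do.
15 states suffice.
          p    q  
>  S0     S1   S2 
   S1     S3   S2 
   S2     S4   S5 
   S3     S3   S6 
   S4     S6   S5 
   S5     S7   S8 
   S6     S6   S9 
   S7     S9   S8 
   S8    S10  S11 
 * S9     S9  S12 
   S10   S12  S11 
   S11   S13   S0 
   S12   S12  S14 
   S13   S14   S0 
   S14   S14   S3 
(> = start, * = accepting)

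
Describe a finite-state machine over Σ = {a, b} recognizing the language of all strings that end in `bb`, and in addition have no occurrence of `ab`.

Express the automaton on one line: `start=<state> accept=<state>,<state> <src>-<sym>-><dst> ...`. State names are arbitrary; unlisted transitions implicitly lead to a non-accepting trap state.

Build one automaton per condition and run them in lockstep. One (3 states) tracks how much of the suffix `bb` has currently been matched; the other (3 states) tracks partial matches of the forbidden pattern `ab`. Each combined state is a pair, one component from each; accept when both components accept. Minimizing collapses redundant product states.
A 4-state machine:
        a   b  
>  q0   q1  q2 
   q1   q1  q1 
   q2   q1  q3 
 * q3   q1  q3 
(> = start, * = accepting)

start=q0 accept=q3 q0-a->q1 q0-b->q2 q1-a->q1 q1-b->q1 q2-a->q1 q2-b->q3 q3-a->q1 q3-b->q3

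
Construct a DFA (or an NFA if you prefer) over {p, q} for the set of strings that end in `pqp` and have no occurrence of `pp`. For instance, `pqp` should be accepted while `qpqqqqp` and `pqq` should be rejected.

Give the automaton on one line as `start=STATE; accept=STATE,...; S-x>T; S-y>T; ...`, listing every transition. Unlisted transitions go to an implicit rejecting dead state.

start=s0; accept=s4; s0-p>s1; s0-q>s0; s1-p>s2; s1-q>s3; s2-p>s2; s2-q>s2; s3-p>s4; s3-q>s0; s4-p>s2; s4-q>s3

Build one automaton per condition and run them in lockstep. The first has 4 states tracking how much of the suffix `pqp` has currently been matched; the second has 3 states tracking partial matches of the forbidden pattern `pp`. A product state is a pair (one from each), accepting exactly when both do. Minimizing collapses redundant product states.
        p   q  
>  s0   s1  s0 
   s1   s2  s3 
   s2   s2  s2 
   s3   s4  s0 
 * s4   s2  s3 
(> = start, * = accepting)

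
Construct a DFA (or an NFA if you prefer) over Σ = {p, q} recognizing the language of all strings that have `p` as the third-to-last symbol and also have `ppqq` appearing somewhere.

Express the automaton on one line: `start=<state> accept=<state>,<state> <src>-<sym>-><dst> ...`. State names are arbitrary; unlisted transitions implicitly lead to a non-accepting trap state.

Run two small machines in parallel and take their product. The first has 15 states tracking the last 3 symbols read; the second has 5 states tracking whether and how much of `ppqq` has been seen. A product state is a pair (one from each), accepting exactly when both do. Equivalent product states are then merged.
A 12-state machine:
       p  q 
>  A   B  A 
   B   C  A 
   C   C  D 
   D   B  E 
 * E   F  G 
   F   H  I 
   G   F  G 
   H   J  K 
   I   L  E 
 * J   J  K 
 * K   L  E 
 * L   H  I 
(> = start, * = accepting)

start=A accept=E,J,K,L A-p->B A-q->A B-p->C B-q->A C-p->C C-q->D D-p->B D-q->E E-p->F E-q->G F-p->H F-q->I G-p->F G-q->G H-p->J H-q->K I-p->L I-q->E J-p->J J-q->K K-p->L K-q->E L-p->H L-q->I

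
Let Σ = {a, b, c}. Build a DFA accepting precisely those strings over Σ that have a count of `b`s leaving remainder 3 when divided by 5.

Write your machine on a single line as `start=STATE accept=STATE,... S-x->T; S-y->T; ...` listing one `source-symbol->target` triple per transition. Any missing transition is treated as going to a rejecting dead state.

start=S0; accept=S3; S0-a->S0; S0-b->S1; S0-c->S0; S1-a->S1; S1-b->S2; S1-c->S1; S2-a->S2; S2-b->S3; S2-c->S2; S3-a->S3; S3-b->S4; S3-c->S3; S4-a->S4; S4-b->S0; S4-c->S4

The only thing that matters is how many `b`s have appeared, reduced mod 5. Use one state per residue: S0 for 0, …, S4 for 4. Reading `b` moves to the next residue; anything else stays put. S3 is accepting.
A 5-state machine:
        a   b   c  
>  S0   S0  S1  S0 
   S1   S1  S2  S1 
   S2   S2  S3  S2 
 * S3   S3  S4  S3 
   S4   S4  S0  S4 
(> = start, * = accepting)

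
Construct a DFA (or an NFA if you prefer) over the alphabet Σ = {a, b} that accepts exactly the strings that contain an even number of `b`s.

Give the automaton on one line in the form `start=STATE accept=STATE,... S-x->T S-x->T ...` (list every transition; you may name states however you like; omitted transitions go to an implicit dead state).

start=S0 accept=S0 S0-a->S0 S0-b->S1 S1-a->S1 S1-b->S0

The only thing that matters is how many `b`s have appeared, reduced mod 2. Use one state per residue: S0 for 0, …, S1 for 1. Reading `b` moves to the next residue; anything else stays put. S0 is accepting.
2 states suffice.
        a   b  
>* S0   S0  S1 
   S1   S1  S0 
(> = start, * = accepting)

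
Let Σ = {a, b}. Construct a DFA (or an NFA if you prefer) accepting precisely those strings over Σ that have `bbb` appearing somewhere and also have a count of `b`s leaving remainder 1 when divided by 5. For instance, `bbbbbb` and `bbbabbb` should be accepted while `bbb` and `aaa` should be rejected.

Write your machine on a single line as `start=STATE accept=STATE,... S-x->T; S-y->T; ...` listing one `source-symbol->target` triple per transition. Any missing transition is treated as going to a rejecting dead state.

Run two small machines in parallel and take their product. The first has 4 states tracking whether and how much of `bbb` has been seen; the second has 5 states tracking the count of `b`s modulo 5. A product state is a pair (one from each), accepting exactly when both do.
          a    b  
>  S0     S0   S1 
   S1     S2   S3 
   S2     S2   S4 
   S3     S5   S6 
   S4     S5   S7 
   S5     S5   S8 
   S6     S6   S9 
   S7    S10   S9 
   S8    S10  S11 
   S9     S9  S12 
   S10   S10  S13 
   S11   S14  S12 
   S12   S12  S15 
   S13   S14  S16 
   S14   S14  S17 
 * S15   S15  S18 
   S16    S0  S15 
   S17    S0  S19 
   S18   S18   S6 
   S19    S2  S18 
(> = start, * = accepting)

start=S0; accept=S15; S0-a->S0; S0-b->S1; S1-a->S2; S1-b->S3; S2-a->S2; S2-b->S4; S3-a->S5; S3-b->S6; S4-a->S5; S4-b->S7; S5-a->S5; S5-b->S8; S6-a->S6; S6-b->S9; S7-a->S10; S7-b->S9; S8-a->S10; S8-b->S11; S9-a->S9; S9-b->S12; S10-a->S10; S10-b->S13; S11-a->S14; S11-b->S12; S12-a->S12; S12-b->S15; S13-a->S14; S13-b->S16; S14-a->S14; S14-b->S17; S15-a->S15; S15-b->S18; S16-a->S0; S16-b->S15; S17-a->S0; S17-b->S19; S18-a->S18; S18-b->S6; S19-a->S2; S19-b->S18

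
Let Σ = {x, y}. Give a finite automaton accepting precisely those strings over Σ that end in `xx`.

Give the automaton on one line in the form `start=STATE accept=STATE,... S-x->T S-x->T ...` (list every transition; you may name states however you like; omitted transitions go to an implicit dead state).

Remember how much of `xx` the current input suffix matches. State q0 means no match yet; q1 means the last symbol is `x`; q2 means the last 2 symbols are `xx`. Only q2 accepts. On a mismatch, fall back to the longest proper suffix that is still a prefix of `xx`.
3 states suffice.
        x   y  
>  q0   q1  q0 
   q1   q2  q0 
 * q2   q2  q0 
(> = start, * = accepting)

start=q0 accept=q2 q0-x->q1 q0-y->q0 q1-x->q2 q1-y->q0 q2-x->q2 q2-y->q0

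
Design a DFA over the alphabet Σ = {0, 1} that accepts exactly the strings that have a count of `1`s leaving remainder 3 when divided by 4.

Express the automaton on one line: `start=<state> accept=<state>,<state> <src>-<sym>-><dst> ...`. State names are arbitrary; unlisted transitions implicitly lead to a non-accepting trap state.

Keep the running count of `1`s modulo 4: each `1` advances along the cycle q0 → q1 → q2 → q3 → q0 while other symbols loop. Accept at q3.
With 4 states:
        0   1  
>  q0   q0  q1 
   q1   q1  q2 
   q2   q2  q3 
 * q3   q3  q0 
(> = start, * = accepting)

start=q0 accept=q3 q0-0->q0 q0-1->q1 q1-0->q1 q1-1->q2 q2-0->q2 q2-1->q3 q3-0->q3 q3-1->q0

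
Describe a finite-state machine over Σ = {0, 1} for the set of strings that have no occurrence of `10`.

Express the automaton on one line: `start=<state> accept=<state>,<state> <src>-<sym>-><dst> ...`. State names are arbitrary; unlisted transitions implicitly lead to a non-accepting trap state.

Track partial matches of the forbidden pattern `10`. State q2 is a dead state reached once `10` has occurred; every other state accepts. q0 means no part of `10` is currently matched.
With 3 states:
        0   1  
>* q0   q0  q1 
 * q1   q2  q1 
   q2   q2  q2 
(> = start, * = accepting)

start=q0 accept=q0,q1 q0-0->q0 q0-1->q1 q1-0->q2 q1-1->q1 q2-0->q2 q2-1->q2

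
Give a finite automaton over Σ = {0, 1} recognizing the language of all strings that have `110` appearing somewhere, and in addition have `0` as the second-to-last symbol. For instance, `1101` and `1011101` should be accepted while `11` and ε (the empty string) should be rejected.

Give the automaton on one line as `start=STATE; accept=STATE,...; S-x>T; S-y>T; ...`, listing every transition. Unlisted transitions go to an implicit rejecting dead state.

start=A; accept=E,F; A-0>A; A-1>B; B-0>A; B-1>C; C-0>D; C-1>C; D-0>E; D-1>F; E-0>E; E-1>F; F-0>D; F-1>C

Build one automaton per condition and run them in lockstep. One (4 states) tracks whether and how much of `110` has been seen; the other (7 states) tracks the last 2 symbols read. Each combined state is a pair, one component from each; accept when both components accept. After merging equivalent states the machine shrinks.
With 6 states:
       0  1 
>  A   A  B 
   B   A  C 
   C   D  C 
   D   E  F 
 * E   E  F 
 * F   D  C 
(> = start, * = accepting)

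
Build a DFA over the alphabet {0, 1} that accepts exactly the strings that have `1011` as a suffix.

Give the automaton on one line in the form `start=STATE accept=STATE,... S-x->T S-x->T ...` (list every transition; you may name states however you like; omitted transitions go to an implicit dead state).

start=S0 accept=S4 S0-0->S0 S0-1->S1 S1-0->S2 S1-1->S1 S2-0->S0 S2-1->S3 S3-0->S2 S3-1->S4 S4-0->S2 S4-1->S1

Remember how much of `1011` the current input suffix matches. State S0 means no match yet; S1 means the last symbol is `1`; S2 means the last 2 symbols are `10`; S3 means the last 3 symbols are `101`; S4 means the last 4 symbols are `1011`. Only S4 accepts. On a mismatch, fall back to the longest proper suffix that is still a prefix of `1011`.
A 5-state machine:
        0   1  
>  S0   S0  S1 
   S1   S2  S1 
   S2   S0  S3 
   S3   S2  S4 
 * S4   S2  S1 
(> = start, * = accepting)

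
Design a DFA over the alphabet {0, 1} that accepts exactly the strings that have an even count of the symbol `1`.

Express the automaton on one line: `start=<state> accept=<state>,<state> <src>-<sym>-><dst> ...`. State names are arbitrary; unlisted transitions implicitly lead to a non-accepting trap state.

start=A accept=A A-0->A A-1->B B-0->B B-1->A

Keep the running count of `1`s modulo 2: each `1` advances along the cycle A → B → A while other symbols loop. Accept at A.
With 2 states:
       0  1 
>* A   A  B 
   B   B  A 
(> = start, * = accepting)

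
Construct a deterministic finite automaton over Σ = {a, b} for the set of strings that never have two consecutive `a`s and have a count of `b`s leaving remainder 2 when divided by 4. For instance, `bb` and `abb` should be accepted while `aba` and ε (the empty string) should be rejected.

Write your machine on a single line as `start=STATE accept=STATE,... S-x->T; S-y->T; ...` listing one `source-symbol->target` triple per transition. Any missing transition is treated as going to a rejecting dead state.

Handle the two conditions separately and then intersect. One (3 states) tracks partial matches of the forbidden pattern `aa`; the other (4 states) tracks the count of `b`s modulo 4. Each combined state is a pair, one component from each; accept when both components accept.
With 12 states:
          a    b  
>  q0     q1   q2 
   q1     q3   q2 
   q2     q4   q5 
   q3     q3   q6 
   q4     q6   q5 
 * q5     q7   q8 
   q6     q6   q9 
 * q7     q9   q8 
   q8    q10   q0 
   q9     q9  q11 
   q10   q11   q0 
   q11   q11   q3 
(> = start, * = accepting)

start=q0; accept=q5,q7; q0-a->q1; q0-b->q2; q1-a->q3; q1-b->q2; q2-a->q4; q2-b->q5; q3-a->q3; q3-b->q6; q4-a->q6; q4-b->q5; q5-a->q7; q5-b->q8; q6-a->q6; q6-b->q9; q7-a->q9; q7-b->q8; q8-a->q10; q8-b->q0; q9-a->q9; q9-b->q11; q10-a->q11; q10-b->q0; q11-a->q11; q11-b->q3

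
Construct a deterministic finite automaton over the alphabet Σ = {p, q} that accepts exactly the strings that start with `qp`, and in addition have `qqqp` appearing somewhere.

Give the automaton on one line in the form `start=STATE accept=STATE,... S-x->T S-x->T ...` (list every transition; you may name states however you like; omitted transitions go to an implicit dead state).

start=S0 accept=S11 S0-p->S1 S0-q->S2 S1-p->S1 S1-q->S3 S2-p->S4 S2-q->S5 S3-p->S1 S3-q->S5 S4-p->S4 S4-q->S6 S5-p->S1 S5-q->S7 S6-p->S4 S6-q->S8 S7-p->S9 S7-q->S7 S8-p->S4 S8-q->S10 S9-p->S9 S9-q->S9 S10-p->S11 S10-q->S10 S11-p->S11 S11-q->S11

Build one automaton per condition and run them in lockstep. The first has 4 states tracking whether the input so far still matches the prefix `qp`; the second has 5 states tracking whether and how much of `qqqp` has been seen. A product state is a pair (one from each), accepting exactly when both do.
A 12-state machine:
          p    q  
>  S0     S1   S2 
   S1     S1   S3 
   S2     S4   S5 
   S3     S1   S5 
   S4     S4   S6 
   S5     S1   S7 
   S6     S4   S8 
   S7     S9   S7 
   S8     S4  S10 
   S9     S9   S9 
   S10   S11  S10 
 * S11   S11  S11 
(> = start, * = accepting)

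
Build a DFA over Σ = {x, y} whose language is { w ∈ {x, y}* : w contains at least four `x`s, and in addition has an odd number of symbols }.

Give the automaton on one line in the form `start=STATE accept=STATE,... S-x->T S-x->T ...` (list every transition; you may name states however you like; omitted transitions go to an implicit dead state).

start=s0 accept=s9,s10 s0-x->s1 s0-y->s2 s1-x->s3 s1-y->s4 s2-x->s4 s2-y->s0 s3-x->s5 s3-y->s6 s4-x->s6 s4-y->s1 s5-x->s7 s5-y->s8 s6-x->s8 s6-y->s3 s7-x->s9 s7-y->s10 s8-x->s10 s8-y->s5 s9-x->s11 s9-y->s11 s10-x->s11 s10-y->s7 s11-x->s9 s11-y->s9

Run two small machines in parallel and take their product. One (6 states) tracks the count of `x`s, saturating at 5; the other (2 states) tracks the input length modulo 2. Each combined state is a pair, one component from each; accept when both components accept.
          x    y  
>  s0     s1   s2 
   s1     s3   s4 
   s2     s4   s0 
   s3     s5   s6 
   s4     s6   s1 
   s5     s7   s8 
   s6     s8   s3 
   s7     s9  s10 
   s8    s10   s5 
 * s9    s11  s11 
 * s10   s11   s7 
   s11    s9   s9 
(> = start, * = accepting)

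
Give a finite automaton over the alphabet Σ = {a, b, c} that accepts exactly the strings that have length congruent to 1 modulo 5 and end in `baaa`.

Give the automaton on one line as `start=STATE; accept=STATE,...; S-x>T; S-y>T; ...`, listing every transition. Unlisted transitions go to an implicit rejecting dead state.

start=q0; accept=q8; q0-a>q1; q0-b>q1; q0-c>q1; q1-a>q2; q1-b>q2; q1-c>q2; q2-a>q3; q2-b>q4; q2-c>q3; q3-a>q5; q3-b>q5; q3-c>q5; q4-a>q6; q4-b>q5; q4-c>q5; q5-a>q0; q5-b>q0; q5-c>q0; q6-a>q7; q6-b>q0; q6-c>q0; q7-a>q8; q7-b>q1; q7-c>q1; q8-a>q2; q8-b>q2; q8-c>q2

Handle the two conditions separately and then intersect. The first has 5 states tracking the input length modulo 5; the second has 5 states tracking how much of the suffix `baaa` has currently been matched. A product state is a pair (one from each), accepting exactly when both do. After merging equivalent states the machine shrinks.
        a   b   c  
>  q0   q1  q1  q1 
   q1   q2  q2  q2 
   q2   q3  q4  q3 
   q3   q5  q5  q5 
   q4   q6  q5  q5 
   q5   q0  q0  q0 
   q6   q7  q0  q0 
   q7   q8  q1  q1 
 * q8   q2  q2  q2 
(> = start, * = accepting)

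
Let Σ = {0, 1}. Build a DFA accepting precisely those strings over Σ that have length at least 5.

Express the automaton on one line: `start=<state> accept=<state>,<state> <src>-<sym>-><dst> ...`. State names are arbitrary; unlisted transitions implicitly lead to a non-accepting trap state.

start=s0 accept=s5,s6 s0-0->s1 s0-1->s1 s1-0->s2 s1-1->s2 s2-0->s3 s2-1->s3 s3-0->s4 s3-1->s4 s4-0->s5 s4-1->s5 s5-0->s6 s5-1->s6 s6-0->s6 s6-1->s6

Count input length up to 6: every symbol moves from s0 toward s6, which means 'more than 5' and absorbs. Accept from {s5, s6}.
A 7-state machine:
        0   1  
>  s0   s1  s1 
   s1   s2  s2 
   s2   s3  s3 
   s3   s4  s4 
   s4   s5  s5 
 * s5   s6  s6 
 * s6   s6  s6 
(> = start, * = accepting)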